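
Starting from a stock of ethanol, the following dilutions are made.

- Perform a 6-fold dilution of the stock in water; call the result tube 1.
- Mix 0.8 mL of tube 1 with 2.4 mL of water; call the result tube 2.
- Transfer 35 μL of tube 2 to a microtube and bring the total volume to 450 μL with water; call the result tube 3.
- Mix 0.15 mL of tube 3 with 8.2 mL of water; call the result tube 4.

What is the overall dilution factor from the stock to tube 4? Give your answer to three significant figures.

Step 1: 6-fold → factor 6
Step 2: 0.8 mL + 2.4 mL = 3.2 mL total → factor 3.2/0.8 = 4
Step 3: 35 μL brought to 450 μL → factor 450/35 = 12.857
Step 4: 0.15 mL + 8.2 mL = 8.35 mL total → factor 8.35/0.15 = 55.667
Overall dilution factor = 6 × 4 × 12.857 × 55.667 = 17177

1.72 × 10^4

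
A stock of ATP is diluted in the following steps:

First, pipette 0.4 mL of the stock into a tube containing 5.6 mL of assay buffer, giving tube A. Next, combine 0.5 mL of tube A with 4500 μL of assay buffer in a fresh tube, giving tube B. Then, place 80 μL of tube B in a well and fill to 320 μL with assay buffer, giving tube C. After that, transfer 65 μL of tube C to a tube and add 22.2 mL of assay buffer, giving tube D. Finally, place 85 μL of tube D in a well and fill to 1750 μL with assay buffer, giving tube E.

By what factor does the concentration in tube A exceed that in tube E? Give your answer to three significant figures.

Step 1: 0.4 mL + 5.6 mL = 6 mL total → factor 6/0.4 = 15
Step 2: 0.5 mL + 4500 μL = 5 mL total → factor 5/0.5 = 10
Step 3: 80 μL brought to 320 μL → factor 320/80 = 4
Step 4: 65 μL + 22.2 mL = 22265 μL total → factor 22265/65 = 342.54
Step 5: 85 μL brought to 1750 μL → factor 1750/85 = 20.588
Dilution factor to tube A = 15; to tube E = 4.2314 × 10^6
[tube A]/[tube E] = (factor to tube E)/(factor to tube A) = 4.2314 × 10^6/15 = 2.82 × 10^5

2.82 × 10^5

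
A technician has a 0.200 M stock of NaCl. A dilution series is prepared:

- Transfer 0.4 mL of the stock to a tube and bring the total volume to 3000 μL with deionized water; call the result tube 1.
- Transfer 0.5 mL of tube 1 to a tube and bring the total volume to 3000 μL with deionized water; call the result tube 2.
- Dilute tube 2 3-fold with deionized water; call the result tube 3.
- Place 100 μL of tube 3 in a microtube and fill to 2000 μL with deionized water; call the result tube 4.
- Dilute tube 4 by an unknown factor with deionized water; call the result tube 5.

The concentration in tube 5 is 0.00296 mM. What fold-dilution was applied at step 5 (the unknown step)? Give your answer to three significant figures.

Step 1: 0.4 mL brought to 3000 μL → factor 3/0.4 = 7.5
Step 2: 0.5 mL brought to 3000 μL → factor 3/0.5 = 6
Step 3: 3-fold → factor 3
Step 4: 100 μL brought to 2000 μL → factor 2000/100 = 20
Step 5: unknown factor x
Product of known-step factors = 2700
Overall factor = 0.200 M / (0.00296 mM) = 67568
x = 67568 / 2700 = 25.0

25.0-fold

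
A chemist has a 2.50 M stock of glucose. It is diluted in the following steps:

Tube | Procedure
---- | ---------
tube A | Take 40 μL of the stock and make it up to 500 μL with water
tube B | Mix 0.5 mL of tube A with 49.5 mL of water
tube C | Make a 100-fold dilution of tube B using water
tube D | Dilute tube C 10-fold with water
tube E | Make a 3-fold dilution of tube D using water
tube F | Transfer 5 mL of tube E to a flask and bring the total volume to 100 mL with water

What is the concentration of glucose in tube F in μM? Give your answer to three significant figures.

0.0333 μM

Step 1: 40 μL brought to 500 μL → factor 500/40 = 12.5
Step 2: 0.5 mL + 49.5 mL = 50 mL total → factor 50/0.5 = 100
Step 3: 100-fold → factor 100
Step 4: 10-fold → factor 10
Step 5: 3-fold → factor 3
Step 6: 5 mL brought to 100 mL → factor 100/5 = 20
Overall dilution factor = 12.5 × 100 × 100 × 10 × 3 × 20 = 7.5 × 10^7
Final = 2.50 M / 7.5 × 10^7 = 3.333 × 10^-8 M = 0.0333 μM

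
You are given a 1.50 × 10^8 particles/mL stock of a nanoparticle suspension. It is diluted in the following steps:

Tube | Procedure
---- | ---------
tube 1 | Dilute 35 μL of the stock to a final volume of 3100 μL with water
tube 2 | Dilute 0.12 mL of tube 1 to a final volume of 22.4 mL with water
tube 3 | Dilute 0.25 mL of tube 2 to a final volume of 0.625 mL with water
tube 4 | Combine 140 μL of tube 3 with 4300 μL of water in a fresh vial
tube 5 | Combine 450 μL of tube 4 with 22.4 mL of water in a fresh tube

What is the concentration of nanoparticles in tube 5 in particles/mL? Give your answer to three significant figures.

Step 1: 35 μL brought to 3100 μL → factor 3100/35 = 88.571
Step 2: 0.12 mL brought to 22.4 mL → factor 22.4/0.12 = 186.67
Step 3: 0.25 mL brought to 0.625 mL → factor 0.625/0.25 = 2.5
Step 4: 140 μL + 4300 μL = 4440 μL total → factor 4440/140 = 31.714
Step 5: 450 μL + 22.4 mL = 22850 μL total → factor 22850/450 = 50.778
Overall dilution factor = 88.571 × 186.67 × 2.5 × 31.714 × 50.778 = 6.6562 × 10^7
Final = 1.50 × 10^8 particles/mL / 6.6562 × 10^7 = 2.25 particles/mL

2.25 particles/mL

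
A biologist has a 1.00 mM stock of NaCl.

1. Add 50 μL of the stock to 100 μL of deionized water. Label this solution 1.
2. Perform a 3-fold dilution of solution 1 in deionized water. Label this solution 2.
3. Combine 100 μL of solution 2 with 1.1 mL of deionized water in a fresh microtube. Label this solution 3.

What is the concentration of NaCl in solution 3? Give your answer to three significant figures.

0.00926 mM

Step 1: 50 μL + 100 μL = 150 μL total → factor 150/50 = 3
Step 2: 3-fold → factor 3
Step 3: 100 μL + 1.1 mL = 1200 μL total → factor 1200/100 = 12
Overall dilution factor = 3 × 3 × 12 = 108
Final = 1.00 mM / 108 = 0.00926 mM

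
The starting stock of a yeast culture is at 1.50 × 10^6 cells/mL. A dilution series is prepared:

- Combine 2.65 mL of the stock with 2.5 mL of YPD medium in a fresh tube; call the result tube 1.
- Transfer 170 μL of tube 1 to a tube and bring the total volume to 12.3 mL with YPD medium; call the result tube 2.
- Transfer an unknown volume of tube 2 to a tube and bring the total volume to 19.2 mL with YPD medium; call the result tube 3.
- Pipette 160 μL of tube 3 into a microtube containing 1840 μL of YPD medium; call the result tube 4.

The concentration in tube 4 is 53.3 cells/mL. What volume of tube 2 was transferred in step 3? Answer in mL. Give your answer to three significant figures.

1.20 mL

Step 1: 2.65 mL + 2.5 mL = 5.15 mL total → factor 5.15/2.65 = 1.9434
Step 2: 170 μL brought to 12.3 mL → factor 12300/170 = 72.353
Step 3: v brought to 19.2 mL → factor = 19.2 mL/v
Step 4: 160 μL + 1840 μL = 2000 μL total → factor 2000/160 = 12.5
Product of known-step factors = 1757.6
Overall factor = 1.50 × 10^6 cells/mL / (53.3 cells/mL) = 28143
Step-3 factor = 28143 / 1757.6 = 16.012
v = 19.2 mL / 16.012 = 1.20 mL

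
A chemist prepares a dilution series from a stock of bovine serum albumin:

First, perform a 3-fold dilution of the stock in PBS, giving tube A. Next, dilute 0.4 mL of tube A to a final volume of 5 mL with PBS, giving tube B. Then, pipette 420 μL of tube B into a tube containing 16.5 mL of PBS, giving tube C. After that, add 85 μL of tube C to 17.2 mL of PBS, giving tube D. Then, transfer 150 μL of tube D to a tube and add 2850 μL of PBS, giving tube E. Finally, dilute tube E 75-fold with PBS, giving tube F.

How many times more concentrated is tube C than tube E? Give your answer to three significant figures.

Step 1: 3-fold → factor 3
Step 2: 0.4 mL brought to 5 mL → factor 5/0.4 = 12.5
Step 3: 420 μL + 16.5 mL = 16920 μL total → factor 16920/420 = 40.286
Step 4: 85 μL + 17.2 mL = 17285 μL total → factor 17285/85 = 203.35
Step 5: 150 μL + 2850 μL = 3000 μL total → factor 3000/150 = 20
Dilution factor to tube C = 1510.7; to tube E = 6.1442 × 10^6
[tube C]/[tube E] = (factor to tube E)/(factor to tube C) = 6.1442 × 10^6/1510.7 = 4.07 × 10^3

4.07 × 10^3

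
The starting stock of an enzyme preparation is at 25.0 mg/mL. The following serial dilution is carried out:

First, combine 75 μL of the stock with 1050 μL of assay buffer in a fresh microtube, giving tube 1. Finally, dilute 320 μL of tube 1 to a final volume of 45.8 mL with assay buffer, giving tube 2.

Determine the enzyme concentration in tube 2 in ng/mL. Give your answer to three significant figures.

Step 1: 75 μL + 1050 μL = 1125 μL total → factor 1125/75 = 15
Step 2: 320 μL brought to 45.8 mL → factor 45800/320 = 143.12
Overall dilution factor = 15 × 143.12 = 2146.9
Final = 25.0 mg/mL / 2146.9 = 0.01164 mg/mL = 1.16 × 10^4 ng/mL

1.16 × 10^4 ng/mL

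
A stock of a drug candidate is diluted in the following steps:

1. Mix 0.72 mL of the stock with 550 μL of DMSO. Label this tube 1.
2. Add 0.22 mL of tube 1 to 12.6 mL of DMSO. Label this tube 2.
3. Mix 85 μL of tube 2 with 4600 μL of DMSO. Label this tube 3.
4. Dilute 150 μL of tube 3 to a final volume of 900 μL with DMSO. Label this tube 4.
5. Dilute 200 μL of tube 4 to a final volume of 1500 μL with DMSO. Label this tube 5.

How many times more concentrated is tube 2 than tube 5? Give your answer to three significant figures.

2.48 × 10^3

Step 1: 0.72 mL + 550 μL = 1.27 mL total → factor 1.27/0.72 = 1.7639
Step 2: 0.22 mL + 12.6 mL = 12.82 mL total → factor 12.82/0.22 = 58.273
Step 3: 85 μL + 4600 μL = 4685 μL total → factor 4685/85 = 55.118
Step 4: 150 μL brought to 900 μL → factor 900/150 = 6
Step 5: 200 μL brought to 1500 μL → factor 1500/200 = 7.5
Dilution factor to tube 2 = 102.79; to tube 5 = 2.5494 × 10^5
[tube 2]/[tube 5] = (factor to tube 5)/(factor to tube 2) = 2.5494 × 10^5/102.79 = 2.48 × 10^3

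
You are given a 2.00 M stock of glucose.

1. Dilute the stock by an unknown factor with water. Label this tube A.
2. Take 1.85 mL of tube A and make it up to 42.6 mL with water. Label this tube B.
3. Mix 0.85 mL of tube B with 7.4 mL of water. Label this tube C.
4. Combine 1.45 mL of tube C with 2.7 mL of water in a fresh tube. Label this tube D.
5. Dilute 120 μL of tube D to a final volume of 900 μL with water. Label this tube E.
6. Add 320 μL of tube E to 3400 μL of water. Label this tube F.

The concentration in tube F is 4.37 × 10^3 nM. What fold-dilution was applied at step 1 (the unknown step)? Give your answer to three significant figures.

Step 1: unknown factor x
Step 2: 1.85 mL brought to 42.6 mL → factor 42.6/1.85 = 23.027
Step 3: 0.85 mL + 7.4 mL = 8.25 mL total → factor 8.25/0.85 = 9.7059
Step 4: 1.45 mL + 2.7 mL = 4.15 mL total → factor 4.15/1.45 = 2.8621
Step 5: 120 μL brought to 900 μL → factor 900/120 = 7.5
Step 6: 320 μL + 3400 μL = 3720 μL total → factor 3720/320 = 11.625
Product of known-step factors = 55771
Overall factor = 2.00 M / (4.37 × 10^3 nM) = 4.5767 × 10^5
x = 4.5767 × 10^5 / 55771 = 8.21

8.21-fold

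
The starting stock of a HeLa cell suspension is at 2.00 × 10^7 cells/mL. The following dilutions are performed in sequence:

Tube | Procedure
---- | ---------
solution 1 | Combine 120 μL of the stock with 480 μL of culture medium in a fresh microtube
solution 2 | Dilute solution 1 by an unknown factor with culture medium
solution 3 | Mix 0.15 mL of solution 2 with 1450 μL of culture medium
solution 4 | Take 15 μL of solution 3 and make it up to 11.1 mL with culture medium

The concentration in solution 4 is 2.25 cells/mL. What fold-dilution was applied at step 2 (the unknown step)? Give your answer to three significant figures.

Step 1: 120 μL + 480 μL = 600 μL total → factor 600/120 = 5
Step 2: unknown factor x
Step 3: 0.15 mL + 1450 μL = 1.6 mL total → factor 1.6/0.15 = 10.667
Step 4: 15 μL brought to 11.1 mL → factor 11100/15 = 740
Product of known-step factors = 39467
Overall factor = 2.00 × 10^7 cells/mL / (2.25 cells/mL) = 8.8889 × 10^6
x = 8.8889 × 10^6 / 39467 = 225

225-fold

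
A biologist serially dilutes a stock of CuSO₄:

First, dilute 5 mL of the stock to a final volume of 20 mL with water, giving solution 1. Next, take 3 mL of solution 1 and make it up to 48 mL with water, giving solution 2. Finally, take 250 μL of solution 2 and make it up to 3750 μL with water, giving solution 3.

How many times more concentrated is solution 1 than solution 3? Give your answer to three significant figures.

Step 1: 5 mL brought to 20 mL → factor 20/5 = 4
Step 2: 3 mL brought to 48 mL → factor 48/3 = 16
Step 3: 250 μL brought to 3750 μL → factor 3750/250 = 15
Dilution factor to solution 1 = 4; to solution 3 = 960
[solution 1]/[solution 3] = (factor to solution 3)/(factor to solution 1) = 960/4 = 240

240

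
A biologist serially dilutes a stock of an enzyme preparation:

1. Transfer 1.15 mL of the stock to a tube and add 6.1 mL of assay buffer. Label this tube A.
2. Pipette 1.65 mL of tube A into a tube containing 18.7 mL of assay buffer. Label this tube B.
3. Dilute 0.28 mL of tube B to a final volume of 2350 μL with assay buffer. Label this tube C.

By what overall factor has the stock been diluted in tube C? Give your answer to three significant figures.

653

Step 1: 1.15 mL + 6.1 mL = 7.25 mL total → factor 7.25/1.15 = 6.3043
Step 2: 1.65 mL + 18.7 mL = 20.35 mL total → factor 20.35/1.65 = 12.333
Step 3: 0.28 mL brought to 2350 μL → factor 2.35/0.28 = 8.3929
Overall dilution factor = 6.3043 × 12.333 × 8.3929 = 652.58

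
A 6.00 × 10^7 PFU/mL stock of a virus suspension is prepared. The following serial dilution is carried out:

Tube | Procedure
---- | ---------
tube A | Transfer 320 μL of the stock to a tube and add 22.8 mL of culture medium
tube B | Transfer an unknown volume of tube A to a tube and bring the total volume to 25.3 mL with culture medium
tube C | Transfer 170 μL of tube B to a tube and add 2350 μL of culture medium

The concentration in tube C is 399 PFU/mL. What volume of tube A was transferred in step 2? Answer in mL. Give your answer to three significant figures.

Step 1: 320 μL + 22.8 mL = 23120 μL total → factor 23120/320 = 72.25
Step 2: v brought to 25.3 mL → factor = 25.3 mL/v
Step 3: 170 μL + 2350 μL = 2520 μL total → factor 2520/170 = 14.824
Product of known-step factors = 1071
Overall factor = 6.00 × 10^7 PFU/mL / (399 PFU/mL) = 1.5038 × 10^5
Step-2 factor = 1.5038 × 10^5 / 1071 = 140.41
v = 25.3 mL / 140.41 = 0.180 mL

0.180 mL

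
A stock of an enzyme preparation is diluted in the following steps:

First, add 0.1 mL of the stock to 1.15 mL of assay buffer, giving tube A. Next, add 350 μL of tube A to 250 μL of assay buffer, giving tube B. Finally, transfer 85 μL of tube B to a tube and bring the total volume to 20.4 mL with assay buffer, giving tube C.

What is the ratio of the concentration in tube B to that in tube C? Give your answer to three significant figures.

Step 1: 0.1 mL + 1.15 mL = 1.25 mL total → factor 1.25/0.1 = 12.5
Step 2: 350 μL + 250 μL = 600 μL total → factor 600/350 = 1.7143
Step 3: 85 μL brought to 20.4 mL → factor 20400/85 = 240
Dilution factor to tube B = 21.429; to tube C = 5142.9
[tube B]/[tube C] = (factor to tube C)/(factor to tube B) = 5142.9/21.429 = 240

240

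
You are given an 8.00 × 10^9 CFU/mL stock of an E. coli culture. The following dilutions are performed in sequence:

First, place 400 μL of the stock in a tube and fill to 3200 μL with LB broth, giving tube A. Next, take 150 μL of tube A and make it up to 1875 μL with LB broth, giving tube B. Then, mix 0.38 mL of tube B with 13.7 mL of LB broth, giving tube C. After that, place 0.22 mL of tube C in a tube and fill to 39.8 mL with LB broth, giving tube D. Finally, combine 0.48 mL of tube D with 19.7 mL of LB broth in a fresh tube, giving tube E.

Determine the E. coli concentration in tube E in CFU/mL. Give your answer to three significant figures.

Step 1: 400 μL brought to 3200 μL → factor 3200/400 = 8
Step 2: 150 μL brought to 1875 μL → factor 1875/150 = 12.5
Step 3: 0.38 mL + 13.7 mL = 14.08 mL total → factor 14.08/0.38 = 37.053
Step 4: 0.22 mL brought to 39.8 mL → factor 39.8/0.22 = 180.91
Step 5: 0.48 mL + 19.7 mL = 20.18 mL total → factor 20.18/0.48 = 42.042
Overall dilution factor = 8 × 12.5 × 37.053 × 180.91 × 42.042 = 2.8181 × 10^7
Final = 8.00 × 10^9 CFU/mL / 2.8181 × 10^7 = 284 CFU/mL

284 CFU/mL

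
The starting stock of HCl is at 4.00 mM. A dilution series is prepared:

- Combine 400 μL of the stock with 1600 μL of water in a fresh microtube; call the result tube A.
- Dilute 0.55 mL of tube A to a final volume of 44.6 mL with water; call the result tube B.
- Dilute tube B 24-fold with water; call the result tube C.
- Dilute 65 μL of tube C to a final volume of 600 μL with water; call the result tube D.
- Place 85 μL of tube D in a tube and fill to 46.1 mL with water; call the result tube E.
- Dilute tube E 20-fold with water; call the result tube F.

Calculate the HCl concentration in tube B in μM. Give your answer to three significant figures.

9.87 μM

Step 1: 400 μL + 1600 μL = 2000 μL total → factor 2000/400 = 5
Step 2: 0.55 mL brought to 44.6 mL → factor 44.6/0.55 = 81.091
Dilution factor through tube B = 5 × 81.091 = 405.45
[tube B] = 4.00 mM / 405.45 = 0.009865 mM = 9.87 μM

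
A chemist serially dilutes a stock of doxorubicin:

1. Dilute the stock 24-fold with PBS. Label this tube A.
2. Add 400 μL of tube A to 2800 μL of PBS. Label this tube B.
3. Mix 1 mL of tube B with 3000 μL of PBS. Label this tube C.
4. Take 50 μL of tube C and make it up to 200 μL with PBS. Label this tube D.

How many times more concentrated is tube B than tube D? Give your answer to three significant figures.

Step 1: 24-fold → factor 24
Step 2: 400 μL + 2800 μL = 3200 μL total → factor 3200/400 = 8
Step 3: 1 mL + 3000 μL = 4 mL total → factor 4/1 = 4
Step 4: 50 μL brought to 200 μL → factor 200/50 = 4
Dilution factor to tube B = 192; to tube D = 3072
[tube B]/[tube D] = (factor to tube D)/(factor to tube B) = 3072/192 = 16.0

16.0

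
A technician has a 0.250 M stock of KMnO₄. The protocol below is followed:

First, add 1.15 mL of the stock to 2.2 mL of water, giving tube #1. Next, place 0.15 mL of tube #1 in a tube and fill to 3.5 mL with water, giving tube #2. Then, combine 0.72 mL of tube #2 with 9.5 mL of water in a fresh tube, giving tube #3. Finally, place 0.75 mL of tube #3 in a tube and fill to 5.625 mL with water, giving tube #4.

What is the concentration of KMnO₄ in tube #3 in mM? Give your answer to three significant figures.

Step 1: 1.15 mL + 2.2 mL = 3.35 mL total → factor 3.35/1.15 = 2.913
Step 2: 0.15 mL brought to 3.5 mL → factor 3.5/0.15 = 23.333
Step 3: 0.72 mL + 9.5 mL = 10.22 mL total → factor 10.22/0.72 = 14.194
Dilution factor through tube #3 = 2.913 × 23.333 × 14.194 = 964.81
[tube #3] = 0.250 M / 964.81 = 0.0002591 M = 0.259 mM

0.259 mM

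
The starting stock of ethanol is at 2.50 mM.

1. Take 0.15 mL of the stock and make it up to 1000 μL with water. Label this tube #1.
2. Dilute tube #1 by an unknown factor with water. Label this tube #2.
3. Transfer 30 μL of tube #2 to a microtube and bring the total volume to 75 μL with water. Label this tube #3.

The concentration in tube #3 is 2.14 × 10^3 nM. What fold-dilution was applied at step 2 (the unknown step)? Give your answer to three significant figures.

70.1-fold

Step 1: 0.15 mL brought to 1000 μL → factor 1/0.15 = 6.6667
Step 2: unknown factor x
Step 3: 30 μL brought to 75 μL → factor 75/30 = 2.5
Product of known-step factors = 16.667
Overall factor = 2.50 mM / (2.14 × 10^3 nM) = 1168.2
x = 1168.2 / 16.667 = 70.1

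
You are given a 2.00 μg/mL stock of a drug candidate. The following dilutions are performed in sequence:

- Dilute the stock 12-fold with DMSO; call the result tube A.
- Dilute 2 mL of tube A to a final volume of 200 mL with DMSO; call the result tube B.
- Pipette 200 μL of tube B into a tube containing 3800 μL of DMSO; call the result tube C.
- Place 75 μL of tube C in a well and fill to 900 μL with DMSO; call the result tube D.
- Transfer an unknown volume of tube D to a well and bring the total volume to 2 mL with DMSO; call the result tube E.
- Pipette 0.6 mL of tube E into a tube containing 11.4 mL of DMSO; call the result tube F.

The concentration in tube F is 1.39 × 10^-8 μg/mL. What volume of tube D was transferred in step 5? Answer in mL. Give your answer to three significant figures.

0.0801 mL

Step 1: 12-fold → factor 12
Step 2: 2 mL brought to 200 mL → factor 200/2 = 100
Step 3: 200 μL + 3800 μL = 4000 μL total → factor 4000/200 = 20
Step 4: 75 μL brought to 900 μL → factor 900/75 = 12
Step 5: v brought to 2 mL → factor = 2 mL/v
Step 6: 0.6 mL + 11.4 mL = 12 mL total → factor 12/0.6 = 20
Product of known-step factors = 5.76 × 10^6
Overall factor = 2.00 μg/mL / (1.39 × 10^-8 μg/mL) = 1.4388 × 10^8
Step-5 factor = 1.4388 × 10^8 / 5.76 × 10^6 = 24.98
v = 2 mL / 24.98 = 0.0801 mL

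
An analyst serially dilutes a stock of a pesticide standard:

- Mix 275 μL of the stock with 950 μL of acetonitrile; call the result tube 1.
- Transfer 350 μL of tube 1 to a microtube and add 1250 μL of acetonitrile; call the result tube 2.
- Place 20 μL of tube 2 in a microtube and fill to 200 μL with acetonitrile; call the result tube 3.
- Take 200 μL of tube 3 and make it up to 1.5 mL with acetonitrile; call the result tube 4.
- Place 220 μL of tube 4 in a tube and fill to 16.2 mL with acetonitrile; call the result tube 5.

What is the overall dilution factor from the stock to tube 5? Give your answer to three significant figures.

1.12 × 10^5

Step 1: 275 μL + 950 μL = 1225 μL total → factor 1225/275 = 4.4545
Step 2: 350 μL + 1250 μL = 1600 μL total → factor 1600/350 = 4.5714
Step 3: 20 μL brought to 200 μL → factor 200/20 = 10
Step 4: 200 μL brought to 1.5 mL → factor 1500/200 = 7.5
Step 5: 220 μL brought to 16.2 mL → factor 16200/220 = 73.636
Overall dilution factor = 4.4545 × 4.5714 × 10 × 7.5 × 73.636 = 1.1246 × 10^5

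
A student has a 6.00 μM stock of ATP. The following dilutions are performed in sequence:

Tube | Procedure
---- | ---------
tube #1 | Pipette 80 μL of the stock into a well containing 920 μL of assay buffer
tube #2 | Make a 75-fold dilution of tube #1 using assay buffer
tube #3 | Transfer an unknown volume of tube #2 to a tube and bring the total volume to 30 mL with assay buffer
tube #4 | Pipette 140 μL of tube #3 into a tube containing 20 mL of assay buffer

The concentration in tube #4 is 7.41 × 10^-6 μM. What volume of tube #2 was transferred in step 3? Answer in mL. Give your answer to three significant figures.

5.00 mL

Step 1: 80 μL + 920 μL = 1000 μL total → factor 1000/80 = 12.5
Step 2: 75-fold → factor 75
Step 3: v brought to 30 mL → factor = 30 mL/v
Step 4: 140 μL + 20 mL = 20140 μL total → factor 20140/140 = 143.86
Product of known-step factors = 1.3487 × 10^5
Overall factor = 6.00 μM / (7.41 × 10^-6 μM) = 8.0972 × 10^5
Step-3 factor = 8.0972 × 10^5 / 1.3487 × 10^5 = 6.0039
v = 30 mL / 6.0039 = 5.00 mL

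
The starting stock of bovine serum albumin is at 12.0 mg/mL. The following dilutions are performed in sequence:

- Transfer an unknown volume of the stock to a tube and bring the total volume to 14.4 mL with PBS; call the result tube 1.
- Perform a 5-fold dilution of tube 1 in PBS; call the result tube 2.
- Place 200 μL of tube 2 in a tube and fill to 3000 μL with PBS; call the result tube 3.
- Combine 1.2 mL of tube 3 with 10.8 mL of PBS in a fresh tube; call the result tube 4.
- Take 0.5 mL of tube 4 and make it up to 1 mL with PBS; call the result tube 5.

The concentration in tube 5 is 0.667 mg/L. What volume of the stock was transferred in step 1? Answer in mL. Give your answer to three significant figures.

1.20 mL

Step 1: v brought to 14.4 mL → factor = 14.4 mL/v
Step 2: 5-fold → factor 5
Step 3: 200 μL brought to 3000 μL → factor 3000/200 = 15
Step 4: 1.2 mL + 10.8 mL = 12 mL total → factor 12/1.2 = 10
Step 5: 0.5 mL brought to 1 mL → factor 1/0.5 = 2
Product of known-step factors = 1500
Overall factor = 12.0 mg/mL / (0.667 mg/L) = 17991
Step-1 factor = 17991 / 1500 = 11.994
v = 14.4 mL / 11.994 = 1.20 mL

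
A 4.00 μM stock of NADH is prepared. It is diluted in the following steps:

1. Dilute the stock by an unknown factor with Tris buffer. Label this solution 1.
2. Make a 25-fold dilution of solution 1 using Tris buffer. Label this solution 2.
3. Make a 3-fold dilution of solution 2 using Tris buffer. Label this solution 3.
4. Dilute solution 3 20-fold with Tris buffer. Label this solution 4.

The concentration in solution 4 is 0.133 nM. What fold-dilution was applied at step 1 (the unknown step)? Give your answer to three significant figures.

Step 1: unknown factor x
Step 2: 25-fold → factor 25
Step 3: 3-fold → factor 3
Step 4: 20-fold → factor 20
Product of known-step factors = 1500
Overall factor = 4.00 μM / (0.133 nM) = 30075
x = 30075 / 1500 = 20.1

20.1-fold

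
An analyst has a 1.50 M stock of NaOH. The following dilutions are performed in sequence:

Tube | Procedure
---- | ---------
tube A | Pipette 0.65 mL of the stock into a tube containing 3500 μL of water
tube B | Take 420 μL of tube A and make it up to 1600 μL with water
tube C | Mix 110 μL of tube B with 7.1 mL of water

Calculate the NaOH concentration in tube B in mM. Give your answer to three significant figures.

61.7 mM

Step 1: 0.65 mL + 3500 μL = 4.15 mL total → factor 4.15/0.65 = 6.3846
Step 2: 420 μL brought to 1600 μL → factor 1600/420 = 3.8095
Dilution factor through tube B = 6.3846 × 3.8095 = 24.322
[tube B] = 1.50 M / 24.322 = 0.06167 M = 61.7 mM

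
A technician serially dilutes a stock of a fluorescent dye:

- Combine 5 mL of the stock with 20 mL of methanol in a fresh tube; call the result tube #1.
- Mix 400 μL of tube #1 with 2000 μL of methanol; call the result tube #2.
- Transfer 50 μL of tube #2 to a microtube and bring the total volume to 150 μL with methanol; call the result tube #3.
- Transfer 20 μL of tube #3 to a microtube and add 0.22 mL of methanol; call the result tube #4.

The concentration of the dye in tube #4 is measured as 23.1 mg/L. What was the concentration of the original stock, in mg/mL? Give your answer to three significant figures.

24.9 mg/mL

Step 1: 5 mL + 20 mL = 25 mL total → factor 25/5 = 5
Step 2: 400 μL + 2000 μL = 2400 μL total → factor 2400/400 = 6
Step 3: 50 μL brought to 150 μL → factor 150/50 = 3
Step 4: 20 μL + 0.22 mL = 240 μL total → factor 240/20 = 12
Overall dilution factor = 5 × 6 × 3 × 12 = 1080
Stock = 23.1 mg/L × 1080 = 2.495 × 10^4 mg/L = 24.9 mg/mL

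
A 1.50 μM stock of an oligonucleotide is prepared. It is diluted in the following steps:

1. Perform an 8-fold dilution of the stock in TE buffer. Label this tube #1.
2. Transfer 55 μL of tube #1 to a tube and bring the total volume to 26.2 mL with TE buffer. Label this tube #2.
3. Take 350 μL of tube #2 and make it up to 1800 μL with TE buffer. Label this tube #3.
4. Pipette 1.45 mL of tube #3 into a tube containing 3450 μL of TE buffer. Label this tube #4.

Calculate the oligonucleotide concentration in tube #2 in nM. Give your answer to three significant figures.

0.394 nM

Step 1: 8-fold → factor 8
Step 2: 55 μL brought to 26.2 mL → factor 26200/55 = 476.36
Dilution factor through tube #2 = 8 × 476.36 = 3810.9
[tube #2] = 1.50 μM / 3810.9 = 0.0003936 μM = 0.394 nM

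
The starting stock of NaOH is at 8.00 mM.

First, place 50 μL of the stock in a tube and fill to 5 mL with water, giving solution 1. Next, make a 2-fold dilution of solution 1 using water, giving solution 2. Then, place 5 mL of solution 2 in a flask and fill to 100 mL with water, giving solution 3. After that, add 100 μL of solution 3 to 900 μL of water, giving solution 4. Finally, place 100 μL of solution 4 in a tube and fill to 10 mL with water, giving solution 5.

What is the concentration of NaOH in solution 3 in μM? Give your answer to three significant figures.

Step 1: 50 μL brought to 5 mL → factor 5000/50 = 100
Step 2: 2-fold → factor 2
Step 3: 5 mL brought to 100 mL → factor 100/5 = 20
Dilution factor through solution 3 = 100 × 2 × 20 = 4000
[solution 3] = 8.00 mM / 4000 = 0.002000 mM = 2.00 μM

2.00 μM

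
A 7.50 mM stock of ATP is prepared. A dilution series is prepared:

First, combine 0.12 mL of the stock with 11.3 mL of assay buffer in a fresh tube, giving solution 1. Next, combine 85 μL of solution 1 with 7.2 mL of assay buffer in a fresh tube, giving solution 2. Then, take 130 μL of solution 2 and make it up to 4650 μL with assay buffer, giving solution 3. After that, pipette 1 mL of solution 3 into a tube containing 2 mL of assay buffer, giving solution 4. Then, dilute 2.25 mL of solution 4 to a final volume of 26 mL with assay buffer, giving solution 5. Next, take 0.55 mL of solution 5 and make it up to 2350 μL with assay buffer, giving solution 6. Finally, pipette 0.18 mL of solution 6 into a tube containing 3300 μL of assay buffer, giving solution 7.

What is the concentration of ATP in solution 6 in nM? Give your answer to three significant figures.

0.174 nM

Step 1: 0.12 mL + 11.3 mL = 11.42 mL total → factor 11.42/0.12 = 95.167
Step 2: 85 μL + 7.2 mL = 7285 μL total → factor 7285/85 = 85.706
Step 3: 130 μL brought to 4650 μL → factor 4650/130 = 35.769
Step 4: 1 mL + 2 mL = 3 mL total → factor 3/1 = 3
Step 5: 2.25 mL brought to 26 mL → factor 26/2.25 = 11.556
Step 6: 0.55 mL brought to 2350 μL → factor 2.35/0.55 = 4.2727
Dilution factor through solution 6 = 95.167 × 85.706 × 35.769 × 3 × 11.556 × 4.2727 = 4.3214 × 10^7
[solution 6] = 7.50 mM / 4.3214 × 10^7 = 1.736 × 10^-7 mM = 0.174 nM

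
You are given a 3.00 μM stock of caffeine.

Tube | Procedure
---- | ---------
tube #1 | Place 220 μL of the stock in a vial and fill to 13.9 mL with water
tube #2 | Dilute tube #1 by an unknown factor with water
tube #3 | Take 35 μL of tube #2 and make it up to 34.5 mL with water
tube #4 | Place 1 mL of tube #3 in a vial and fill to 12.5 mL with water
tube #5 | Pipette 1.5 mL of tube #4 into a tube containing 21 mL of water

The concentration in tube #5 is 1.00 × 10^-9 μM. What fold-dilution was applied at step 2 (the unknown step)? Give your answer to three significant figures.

257-fold

Step 1: 220 μL brought to 13.9 mL → factor 13900/220 = 63.182
Step 2: unknown factor x
Step 3: 35 μL brought to 34.5 mL → factor 34500/35 = 985.71
Step 4: 1 mL brought to 12.5 mL → factor 12.5/1 = 12.5
Step 5: 1.5 mL + 21 mL = 22.5 mL total → factor 22.5/1.5 = 15
Product of known-step factors = 1.1677 × 10^7
Overall factor = 3.00 μM / (1.00 × 10^-9 μM) = 3 × 10^9
x = 3 × 10^9 / 1.1677 × 10^7 = 257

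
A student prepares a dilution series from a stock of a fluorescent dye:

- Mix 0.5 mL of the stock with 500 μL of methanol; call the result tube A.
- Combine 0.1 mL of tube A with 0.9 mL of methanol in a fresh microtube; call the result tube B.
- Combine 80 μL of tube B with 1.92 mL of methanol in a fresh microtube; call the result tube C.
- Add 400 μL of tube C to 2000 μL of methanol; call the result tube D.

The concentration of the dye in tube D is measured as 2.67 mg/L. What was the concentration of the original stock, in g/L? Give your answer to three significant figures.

Step 1: 0.5 mL + 500 μL = 1 mL total → factor 1/0.5 = 2
Step 2: 0.1 mL + 0.9 mL = 1 mL total → factor 1/0.1 = 10
Step 3: 80 μL + 1.92 mL = 2000 μL total → factor 2000/80 = 25
Step 4: 400 μL + 2000 μL = 2400 μL total → factor 2400/400 = 6
Overall dilution factor = 2 × 10 × 25 × 6 = 3000
Stock = 2.67 mg/L × 3000 = 8010 mg/L = 8.01 g/L

8.01 g/L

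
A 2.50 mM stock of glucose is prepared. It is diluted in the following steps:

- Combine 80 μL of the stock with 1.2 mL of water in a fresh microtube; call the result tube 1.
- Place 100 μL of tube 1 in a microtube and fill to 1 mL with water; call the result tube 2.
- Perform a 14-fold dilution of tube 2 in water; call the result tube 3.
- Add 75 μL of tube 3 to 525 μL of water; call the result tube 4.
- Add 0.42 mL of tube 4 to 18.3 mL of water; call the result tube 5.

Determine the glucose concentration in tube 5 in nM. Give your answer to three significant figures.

3.13 nM

Step 1: 80 μL + 1.2 mL = 1280 μL total → factor 1280/80 = 16
Step 2: 100 μL brought to 1 mL → factor 1000/100 = 10
Step 3: 14-fold → factor 14
Step 4: 75 μL + 525 μL = 600 μL total → factor 600/75 = 8
Step 5: 0.42 mL + 18.3 mL = 18.72 mL total → factor 18.72/0.42 = 44.571
Overall dilution factor = 16 × 10 × 14 × 8 × 44.571 = 7.9872 × 10^5
Final = 2.50 mM / 7.9872 × 10^5 = 3.130 × 10^-6 mM = 3.13 nM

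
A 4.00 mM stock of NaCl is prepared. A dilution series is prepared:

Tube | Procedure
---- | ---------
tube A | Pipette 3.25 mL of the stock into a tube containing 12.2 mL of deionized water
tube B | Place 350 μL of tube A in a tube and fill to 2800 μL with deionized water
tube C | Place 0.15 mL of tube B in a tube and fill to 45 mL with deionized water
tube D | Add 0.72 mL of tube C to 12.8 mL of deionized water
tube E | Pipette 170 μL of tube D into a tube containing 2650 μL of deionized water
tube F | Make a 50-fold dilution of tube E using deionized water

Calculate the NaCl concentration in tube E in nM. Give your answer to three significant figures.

Step 1: 3.25 mL + 12.2 mL = 15.45 mL total → factor 15.45/3.25 = 4.7538
Step 2: 350 μL brought to 2800 μL → factor 2800/350 = 8
Step 3: 0.15 mL brought to 45 mL → factor 45/0.15 = 300
Step 4: 0.72 mL + 12.8 mL = 13.52 mL total → factor 13.52/0.72 = 18.778
Step 5: 170 μL + 2650 μL = 2820 μL total → factor 2820/170 = 16.588
Dilution factor through tube E = 4.7538 × 8 × 300 × 18.778 × 16.588 = 3.5539 × 10^6
[tube E] = 4.00 mM / 3.5539 × 10^6 = 1.126 × 10^-6 mM = 1.13 nM

1.13 nM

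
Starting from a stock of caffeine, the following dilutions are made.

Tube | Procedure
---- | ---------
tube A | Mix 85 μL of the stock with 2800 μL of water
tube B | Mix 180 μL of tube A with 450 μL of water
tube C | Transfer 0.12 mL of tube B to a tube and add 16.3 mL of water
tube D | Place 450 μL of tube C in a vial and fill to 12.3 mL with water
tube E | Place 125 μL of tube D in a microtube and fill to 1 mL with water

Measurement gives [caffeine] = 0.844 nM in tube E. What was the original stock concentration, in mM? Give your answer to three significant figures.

3.00 mM

Step 1: 85 μL + 2800 μL = 2885 μL total → factor 2885/85 = 33.941
Step 2: 180 μL + 450 μL = 630 μL total → factor 630/180 = 3.5
Step 3: 0.12 mL + 16.3 mL = 16.42 mL total → factor 16.42/0.12 = 136.83
Step 4: 450 μL brought to 12.3 mL → factor 12300/450 = 27.333
Step 5: 125 μL brought to 1 mL → factor 1000/125 = 8
Overall dilution factor = 33.941 × 3.5 × 136.83 × 27.333 × 8 = 3.5544 × 10^6
Stock = 0.844 nM × 3.5544 × 10^6 = 3.000 × 10^6 nM = 3.00 mM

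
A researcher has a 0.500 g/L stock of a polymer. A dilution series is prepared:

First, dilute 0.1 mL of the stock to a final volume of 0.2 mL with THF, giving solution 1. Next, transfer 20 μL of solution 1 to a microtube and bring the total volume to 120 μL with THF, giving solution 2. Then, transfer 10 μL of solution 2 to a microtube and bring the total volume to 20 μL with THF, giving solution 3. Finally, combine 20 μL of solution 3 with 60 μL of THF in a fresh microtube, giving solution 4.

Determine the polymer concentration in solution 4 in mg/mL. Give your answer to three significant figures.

Step 1: 0.1 mL brought to 0.2 mL → factor 0.2/0.1 = 2
Step 2: 20 μL brought to 120 μL → factor 120/20 = 6
Step 3: 10 μL brought to 20 μL → factor 20/10 = 2
Step 4: 20 μL + 60 μL = 80 μL total → factor 80/20 = 4
Overall dilution factor = 2 × 6 × 2 × 4 = 96
Final = 0.500 g/L / 96 = 0.005208 g/L = 0.00521 mg/mL

0.00521 mg/mL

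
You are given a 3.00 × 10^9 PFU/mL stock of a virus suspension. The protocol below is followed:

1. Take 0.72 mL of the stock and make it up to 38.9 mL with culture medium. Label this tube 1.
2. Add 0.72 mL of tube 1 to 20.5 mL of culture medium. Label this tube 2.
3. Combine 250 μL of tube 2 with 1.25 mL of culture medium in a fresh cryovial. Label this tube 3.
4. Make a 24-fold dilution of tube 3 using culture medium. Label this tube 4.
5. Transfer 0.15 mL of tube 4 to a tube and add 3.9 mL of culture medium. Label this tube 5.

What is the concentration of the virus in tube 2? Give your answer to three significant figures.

Step 1: 0.72 mL brought to 38.9 mL → factor 38.9/0.72 = 54.028
Step 2: 0.72 mL + 20.5 mL = 21.22 mL total → factor 21.22/0.72 = 29.472
Dilution factor through tube 2 = 54.028 × 29.472 = 1592.3
[tube 2] = 3.00 × 10^9 PFU/mL / 1592.3 = 1.88 × 10^6 PFU/mL

1.88 × 10^6 PFU/mL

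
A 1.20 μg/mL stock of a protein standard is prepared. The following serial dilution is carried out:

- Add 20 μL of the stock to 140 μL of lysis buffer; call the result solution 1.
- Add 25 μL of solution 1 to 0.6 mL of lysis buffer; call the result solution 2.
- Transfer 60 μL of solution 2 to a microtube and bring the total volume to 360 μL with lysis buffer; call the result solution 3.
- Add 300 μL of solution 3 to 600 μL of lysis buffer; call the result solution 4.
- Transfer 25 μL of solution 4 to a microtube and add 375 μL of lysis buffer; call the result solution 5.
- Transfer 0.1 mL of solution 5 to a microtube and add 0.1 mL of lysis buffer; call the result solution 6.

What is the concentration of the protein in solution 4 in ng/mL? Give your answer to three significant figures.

0.333 ng/mL

Step 1: 20 μL + 140 μL = 160 μL total → factor 160/20 = 8
Step 2: 25 μL + 0.6 mL = 625 μL total → factor 625/25 = 25
Step 3: 60 μL brought to 360 μL → factor 360/60 = 6
Step 4: 300 μL + 600 μL = 900 μL total → factor 900/300 = 3
Dilution factor through solution 4 = 8 × 25 × 6 × 3 = 3600
[solution 4] = 1.20 μg/mL / 3600 = 0.0003333 μg/mL = 0.333 ng/mL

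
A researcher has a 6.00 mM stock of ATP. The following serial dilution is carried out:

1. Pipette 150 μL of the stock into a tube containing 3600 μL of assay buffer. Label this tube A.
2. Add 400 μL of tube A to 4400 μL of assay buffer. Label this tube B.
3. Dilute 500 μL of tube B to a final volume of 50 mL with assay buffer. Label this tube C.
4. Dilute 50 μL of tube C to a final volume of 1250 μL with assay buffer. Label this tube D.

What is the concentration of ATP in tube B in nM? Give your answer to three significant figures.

Step 1: 150 μL + 3600 μL = 3750 μL total → factor 3750/150 = 25
Step 2: 400 μL + 4400 μL = 4800 μL total → factor 4800/400 = 12
Dilution factor through tube B = 25 × 12 = 300
[tube B] = 6.00 mM / 300 = 0.02000 mM = 2.00 × 10^4 nM

2.00 × 10^4 nM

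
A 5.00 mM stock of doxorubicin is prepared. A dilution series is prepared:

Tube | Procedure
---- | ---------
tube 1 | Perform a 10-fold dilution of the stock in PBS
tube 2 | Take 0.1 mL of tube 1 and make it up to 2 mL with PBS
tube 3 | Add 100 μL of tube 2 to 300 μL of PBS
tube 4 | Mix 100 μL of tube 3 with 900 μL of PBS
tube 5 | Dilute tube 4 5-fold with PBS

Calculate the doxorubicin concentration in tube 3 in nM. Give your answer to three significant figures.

Step 1: 10-fold → factor 10
Step 2: 0.1 mL brought to 2 mL → factor 2/0.1 = 20
Step 3: 100 μL + 300 μL = 400 μL total → factor 400/100 = 4
Dilution factor through tube 3 = 10 × 20 × 4 = 800
[tube 3] = 5.00 mM / 800 = 0.006250 mM = 6.25 × 10^3 nM

6.25 × 10^3 nM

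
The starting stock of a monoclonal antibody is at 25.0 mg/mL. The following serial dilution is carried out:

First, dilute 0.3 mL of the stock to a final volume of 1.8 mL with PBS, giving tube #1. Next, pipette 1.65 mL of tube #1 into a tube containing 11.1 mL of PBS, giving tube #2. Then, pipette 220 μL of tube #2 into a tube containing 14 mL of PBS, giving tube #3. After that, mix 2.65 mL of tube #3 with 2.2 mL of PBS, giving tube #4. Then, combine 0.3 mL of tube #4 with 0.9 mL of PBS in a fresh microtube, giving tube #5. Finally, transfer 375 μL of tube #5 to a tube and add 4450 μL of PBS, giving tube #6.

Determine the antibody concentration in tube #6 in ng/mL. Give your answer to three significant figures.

88.6 ng/mL

Step 1: 0.3 mL brought to 1.8 mL → factor 1.8/0.3 = 6
Step 2: 1.65 mL + 11.1 mL = 12.75 mL total → factor 12.75/1.65 = 7.7273
Step 3: 220 μL + 14 mL = 14220 μL total → factor 14220/220 = 64.636
Step 4: 2.65 mL + 2.2 mL = 4.85 mL total → factor 4.85/2.65 = 1.8302
Step 5: 0.3 mL + 0.9 mL = 1.2 mL total → factor 1.2/0.3 = 4
Step 6: 375 μL + 4450 μL = 4825 μL total → factor 4825/375 = 12.867
Overall dilution factor = 6 × 7.7273 × 64.636 × 1.8302 × 4 × 12.867 = 2.8228 × 10^5
Final = 25.0 mg/mL / 2.8228 × 10^5 = 8.857 × 10^-5 mg/mL = 88.6 ng/mL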